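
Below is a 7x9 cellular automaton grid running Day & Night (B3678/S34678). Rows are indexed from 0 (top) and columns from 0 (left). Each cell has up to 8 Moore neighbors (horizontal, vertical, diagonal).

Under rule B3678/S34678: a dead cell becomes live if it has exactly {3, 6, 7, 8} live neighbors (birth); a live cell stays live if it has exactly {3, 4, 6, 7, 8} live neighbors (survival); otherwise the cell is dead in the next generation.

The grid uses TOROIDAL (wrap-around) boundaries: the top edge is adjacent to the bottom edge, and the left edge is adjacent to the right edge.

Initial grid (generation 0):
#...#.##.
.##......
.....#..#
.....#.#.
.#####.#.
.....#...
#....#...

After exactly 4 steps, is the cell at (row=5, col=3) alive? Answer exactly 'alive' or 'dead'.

Answer: alive

Derivation:
Simulating step by step:
Generation 0 (given above): 19 live cells
Generation 1: 21 live cells
.....#..#
#....####
......#..
..##.#..#
....##...
.###.#...
....##..#
Generation 2: 24 live cells
.....#..#
.....####
#...#.#..
.....##..
.#...##..
...####..
#.#####..
Generation 3: 27 live cells
#..#..#.#
#...#####
.....#..#
....#.##.
.....#.#.
.#.###.#.
...#####.
Generation 4: 32 live cells
#..#####.
#...###..
#.....###
......###
...#.####
..###.###
#..##..#.

Cell (5,3) at generation 4: 1 -> alive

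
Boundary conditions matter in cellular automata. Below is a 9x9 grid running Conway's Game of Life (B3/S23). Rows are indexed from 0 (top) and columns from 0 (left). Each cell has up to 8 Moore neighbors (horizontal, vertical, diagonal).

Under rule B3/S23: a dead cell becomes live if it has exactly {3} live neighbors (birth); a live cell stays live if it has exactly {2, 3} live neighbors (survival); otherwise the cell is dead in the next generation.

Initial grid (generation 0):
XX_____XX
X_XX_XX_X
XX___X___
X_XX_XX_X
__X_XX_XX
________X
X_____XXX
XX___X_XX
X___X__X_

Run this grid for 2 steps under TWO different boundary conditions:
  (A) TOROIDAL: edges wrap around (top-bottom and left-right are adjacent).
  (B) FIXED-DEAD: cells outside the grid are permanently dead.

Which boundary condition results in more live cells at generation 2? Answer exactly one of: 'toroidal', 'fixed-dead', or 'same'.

Answer: fixed-dead

Derivation:
Under TOROIDAL boundary, generation 2:
__X___X__
__X___X__
__X_XX___
_XXXX____
_XX_XX___
_XX_XXX__
_____XX__
_________
__XX_X___
Population = 25

Under FIXED-DEAD boundary, generation 2:
_XXX__X_X
X_XX_XX_X
__X_XX_X_
X_XXX____
_XX_XX___
X_X_XXX__
XX___XX__
__X__X___
XX____XX_
Population = 38

Comparison: toroidal=25, fixed-dead=38 -> fixed-dead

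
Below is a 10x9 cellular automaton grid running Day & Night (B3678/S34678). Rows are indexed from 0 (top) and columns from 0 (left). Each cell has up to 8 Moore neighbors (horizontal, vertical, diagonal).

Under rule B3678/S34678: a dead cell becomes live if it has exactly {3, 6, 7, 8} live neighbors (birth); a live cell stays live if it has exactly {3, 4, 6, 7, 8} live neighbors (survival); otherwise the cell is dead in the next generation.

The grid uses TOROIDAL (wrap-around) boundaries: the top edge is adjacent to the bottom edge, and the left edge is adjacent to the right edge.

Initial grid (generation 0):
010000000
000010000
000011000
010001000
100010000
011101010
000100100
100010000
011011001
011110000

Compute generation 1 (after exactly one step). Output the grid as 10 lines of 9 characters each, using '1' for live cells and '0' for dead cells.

Answer: 000010000
000001000
000011000
000001000
000111100
001100100
010101000
011010000
011111000
010111000

Derivation:
Simulating step by step:
Generation 0 (given above): 26 live cells
Generation 1: 27 live cells
(generation 1 grid is the final answer)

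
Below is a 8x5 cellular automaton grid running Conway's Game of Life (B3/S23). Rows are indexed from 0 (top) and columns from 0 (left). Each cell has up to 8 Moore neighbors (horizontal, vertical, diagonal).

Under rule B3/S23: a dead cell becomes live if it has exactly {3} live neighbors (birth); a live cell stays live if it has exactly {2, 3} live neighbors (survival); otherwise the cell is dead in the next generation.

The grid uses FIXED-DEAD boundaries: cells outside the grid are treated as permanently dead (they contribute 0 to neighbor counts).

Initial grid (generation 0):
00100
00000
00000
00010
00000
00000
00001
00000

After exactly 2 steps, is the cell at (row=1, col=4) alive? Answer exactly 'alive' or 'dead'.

Simulating step by step:
Generation 0 (given above): 3 live cells
Generation 1: 0 live cells
00000
00000
00000
00000
00000
00000
00000
00000
Generation 2: 0 live cells
00000
00000
00000
00000
00000
00000
00000
00000

Cell (1,4) at generation 2: 0 -> dead

Answer: dead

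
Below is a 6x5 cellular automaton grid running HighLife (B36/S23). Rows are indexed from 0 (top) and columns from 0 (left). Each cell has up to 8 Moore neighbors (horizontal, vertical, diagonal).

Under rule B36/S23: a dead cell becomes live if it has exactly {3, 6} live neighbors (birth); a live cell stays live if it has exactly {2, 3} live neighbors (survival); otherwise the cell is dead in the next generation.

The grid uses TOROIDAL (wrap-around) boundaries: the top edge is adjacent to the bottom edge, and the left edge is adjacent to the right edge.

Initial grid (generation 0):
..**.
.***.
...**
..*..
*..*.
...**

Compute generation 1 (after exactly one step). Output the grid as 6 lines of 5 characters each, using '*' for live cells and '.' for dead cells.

Simulating step by step:
Generation 0 (given above): 12 live cells
Generation 1: 7 live cells
(generation 1 grid is the final answer)

Answer: .*...
.*...
.*..*
..*..
..**.
.....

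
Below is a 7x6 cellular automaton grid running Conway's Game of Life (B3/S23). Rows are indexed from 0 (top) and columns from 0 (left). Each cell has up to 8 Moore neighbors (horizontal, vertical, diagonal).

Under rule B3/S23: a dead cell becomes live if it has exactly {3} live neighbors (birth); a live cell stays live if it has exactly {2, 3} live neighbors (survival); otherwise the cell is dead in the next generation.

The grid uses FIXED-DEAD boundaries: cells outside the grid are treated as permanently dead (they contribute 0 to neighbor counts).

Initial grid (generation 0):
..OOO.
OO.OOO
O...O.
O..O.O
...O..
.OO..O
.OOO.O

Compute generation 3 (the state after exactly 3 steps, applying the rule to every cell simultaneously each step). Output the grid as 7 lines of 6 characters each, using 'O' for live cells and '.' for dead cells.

Simulating step by step:
Generation 0 (given above): 21 live cells
Generation 1: 15 live cells
.OO..O
OO...O
O.O...
...O..
.O.O..
.O....
.O.OO.
Generation 2: 13 live cells
OOO...
O.....
O.O...
.O.O..
......
OO.OO.
..O...
Generation 3: 18 live cells
(generation 3 grid is the final answer)

Answer: OO....
O.O...
O.O...
.OO...
OO.OO.
.OOO..
.OOO..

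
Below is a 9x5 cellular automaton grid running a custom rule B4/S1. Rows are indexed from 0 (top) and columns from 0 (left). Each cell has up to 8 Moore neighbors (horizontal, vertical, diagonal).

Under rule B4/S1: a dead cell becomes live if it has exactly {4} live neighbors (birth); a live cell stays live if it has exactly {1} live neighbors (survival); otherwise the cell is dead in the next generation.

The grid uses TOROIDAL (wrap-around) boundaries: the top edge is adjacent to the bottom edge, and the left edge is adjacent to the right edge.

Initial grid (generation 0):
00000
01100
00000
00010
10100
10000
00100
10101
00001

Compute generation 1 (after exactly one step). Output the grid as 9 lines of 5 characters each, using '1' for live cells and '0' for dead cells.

Simulating step by step:
Generation 0 (given above): 11 live cells
Generation 1: 11 live cells
(generation 1 grid is the final answer)

Answer: 00000
01100
00000
00010
10100
11000
01100
00110
00000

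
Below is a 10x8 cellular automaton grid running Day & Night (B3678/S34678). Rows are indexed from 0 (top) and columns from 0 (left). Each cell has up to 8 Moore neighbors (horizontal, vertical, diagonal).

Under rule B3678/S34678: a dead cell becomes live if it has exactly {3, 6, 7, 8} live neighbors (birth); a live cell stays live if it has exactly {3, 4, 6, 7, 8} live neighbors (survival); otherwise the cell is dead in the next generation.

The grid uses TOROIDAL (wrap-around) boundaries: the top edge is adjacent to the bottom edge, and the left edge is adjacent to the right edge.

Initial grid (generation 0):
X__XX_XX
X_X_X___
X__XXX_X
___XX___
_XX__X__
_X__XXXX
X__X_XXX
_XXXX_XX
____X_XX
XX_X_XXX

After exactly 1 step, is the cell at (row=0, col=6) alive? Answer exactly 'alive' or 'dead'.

Simulating step by step:
Generation 0 (given above): 43 live cells
Generation 1: 42 live cells
___XX_XX
X__X___X
_XX__X__
XX_X__X_
X_X__X__
_X_XX_XX
___XXXXX
__XXXXXX
X___XXXX
__XX__XX

Cell (0,6) at generation 1: 1 -> alive

Answer: alive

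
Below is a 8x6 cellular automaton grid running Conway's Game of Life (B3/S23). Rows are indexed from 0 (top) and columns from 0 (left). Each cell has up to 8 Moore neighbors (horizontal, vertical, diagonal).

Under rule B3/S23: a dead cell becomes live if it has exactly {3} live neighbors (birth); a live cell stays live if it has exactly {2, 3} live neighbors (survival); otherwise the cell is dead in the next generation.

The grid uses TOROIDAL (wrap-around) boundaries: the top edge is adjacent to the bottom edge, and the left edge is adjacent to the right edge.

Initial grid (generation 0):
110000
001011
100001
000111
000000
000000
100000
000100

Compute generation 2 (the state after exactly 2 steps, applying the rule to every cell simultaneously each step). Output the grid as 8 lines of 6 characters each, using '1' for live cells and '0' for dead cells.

Answer: 001110
001010
100010
100010
000010
000000
000000
000110

Derivation:
Simulating step by step:
Generation 0 (given above): 12 live cells
Generation 1: 14 live cells
111111
000010
100000
100011
000010
000000
000000
110000
Generation 2: 12 live cells
(generation 2 grid is the final answer)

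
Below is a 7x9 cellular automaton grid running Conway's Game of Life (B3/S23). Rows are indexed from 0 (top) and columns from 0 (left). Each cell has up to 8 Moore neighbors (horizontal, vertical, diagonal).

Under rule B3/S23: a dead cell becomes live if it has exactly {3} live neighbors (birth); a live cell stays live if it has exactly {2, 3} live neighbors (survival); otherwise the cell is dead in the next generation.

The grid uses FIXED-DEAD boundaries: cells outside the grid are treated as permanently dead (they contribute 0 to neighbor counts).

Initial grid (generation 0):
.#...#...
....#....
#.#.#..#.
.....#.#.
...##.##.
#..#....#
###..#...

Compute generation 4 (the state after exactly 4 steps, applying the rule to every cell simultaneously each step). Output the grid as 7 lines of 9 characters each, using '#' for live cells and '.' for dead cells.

Simulating step by step:
Generation 0 (given above): 20 live cells
Generation 1: 25 live cells
.........
.#.###...
...####..
.....#.##
...######
#..#.###.
###......
Generation 2: 16 live cells
....#....
..##..#..
..##...#.
........#
...#.....
#..#....#
###...#..
Generation 3: 13 live cells
...#.....
..#.#....
..##...#.
..##.....
.........
#..#.....
###......
Generation 4: 14 live cells
(generation 4 grid is the final answer)

Answer: ...#.....
..#.#....
.#..#....
..##.....
..##.....
#.#......
###......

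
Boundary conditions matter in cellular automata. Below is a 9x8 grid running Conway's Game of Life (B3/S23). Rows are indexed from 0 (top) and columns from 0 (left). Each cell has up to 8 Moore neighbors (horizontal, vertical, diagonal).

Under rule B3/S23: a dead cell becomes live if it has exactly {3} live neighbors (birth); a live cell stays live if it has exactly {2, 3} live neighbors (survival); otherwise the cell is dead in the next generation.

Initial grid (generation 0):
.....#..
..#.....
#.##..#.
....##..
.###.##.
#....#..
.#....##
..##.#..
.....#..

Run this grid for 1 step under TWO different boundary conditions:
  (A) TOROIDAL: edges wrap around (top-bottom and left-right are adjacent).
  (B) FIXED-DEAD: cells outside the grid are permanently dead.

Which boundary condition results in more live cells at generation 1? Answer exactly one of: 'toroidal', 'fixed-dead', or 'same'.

Under TOROIDAL boundary, generation 1:
........
.###....
.#####..
.......#
.###..#.
#...##..
###.####
..#.##..
.....##.
Population = 28

Under FIXED-DEAD boundary, generation 1:
........
.###....
.#####..
........
.###..#.
#...##.#
.##.###.
..#.##..
....#...
Population = 25

Comparison: toroidal=28, fixed-dead=25 -> toroidal

Answer: toroidal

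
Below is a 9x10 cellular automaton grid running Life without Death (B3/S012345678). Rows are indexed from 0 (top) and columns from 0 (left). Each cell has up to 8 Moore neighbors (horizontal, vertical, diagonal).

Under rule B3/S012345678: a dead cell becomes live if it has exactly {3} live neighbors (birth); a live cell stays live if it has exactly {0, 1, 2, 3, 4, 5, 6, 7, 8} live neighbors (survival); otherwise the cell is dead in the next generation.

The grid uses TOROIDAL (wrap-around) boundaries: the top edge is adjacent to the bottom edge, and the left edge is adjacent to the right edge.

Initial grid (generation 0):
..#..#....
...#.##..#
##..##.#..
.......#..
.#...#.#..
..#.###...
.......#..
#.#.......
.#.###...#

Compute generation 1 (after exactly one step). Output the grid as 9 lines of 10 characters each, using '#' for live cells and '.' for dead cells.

Answer: #.#..#....
####.##..#
##..##.##.
##..##.##.
.#..##.#..
..#.####..
.#.#.###..
#####.....
##.###...#

Derivation:
Simulating step by step:
Generation 0 (given above): 27 live cells
Generation 1: 47 live cells
(generation 1 grid is the final answer)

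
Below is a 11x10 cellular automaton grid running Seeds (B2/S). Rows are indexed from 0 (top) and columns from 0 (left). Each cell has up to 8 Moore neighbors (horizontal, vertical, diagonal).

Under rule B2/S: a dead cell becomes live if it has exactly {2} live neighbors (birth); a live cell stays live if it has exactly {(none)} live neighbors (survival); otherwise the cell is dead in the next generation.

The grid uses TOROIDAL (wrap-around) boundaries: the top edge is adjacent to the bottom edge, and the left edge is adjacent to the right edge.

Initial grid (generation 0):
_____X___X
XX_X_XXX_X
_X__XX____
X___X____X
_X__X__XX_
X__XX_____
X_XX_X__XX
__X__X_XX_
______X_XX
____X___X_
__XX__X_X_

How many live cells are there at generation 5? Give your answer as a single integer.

Simulating step by step:
Generation 0 (given above): 41 live cells
Generation 1: 10 live cells
__________
__________
_______X__
__X___XX__
__X_______
______X___
__________
__________
___XX_____
__X___X___
__________
Generation 2: 13 live cells
__________
__________
________X_
_X_X____X_
_X_X_X____
__________
__________
___XX_____
__X__X____
____XX____
__________
Generation 3: 18 live cells
__________
__________
__X____X_X
X______X_X
X_________
__X_X_____
___XX_____
__X__X____
______X___
___X__X___
____XX____
Generation 4: 19 live cells
____XX____
________X_
_X____X___
______X___
___X____X_
_X___X____
_X________
______X___
__XXX__X__
_______X__
___X__X___
Generation 5: 29 live cells
___X__XX__
____X_XX__
_____X____
__X__X____
__X_XXXX__
X___X_____
X_X__XX___
_X__XX_X__
_____X__X_
_____X__X_
_______X__
Population at generation 5: 29

Answer: 29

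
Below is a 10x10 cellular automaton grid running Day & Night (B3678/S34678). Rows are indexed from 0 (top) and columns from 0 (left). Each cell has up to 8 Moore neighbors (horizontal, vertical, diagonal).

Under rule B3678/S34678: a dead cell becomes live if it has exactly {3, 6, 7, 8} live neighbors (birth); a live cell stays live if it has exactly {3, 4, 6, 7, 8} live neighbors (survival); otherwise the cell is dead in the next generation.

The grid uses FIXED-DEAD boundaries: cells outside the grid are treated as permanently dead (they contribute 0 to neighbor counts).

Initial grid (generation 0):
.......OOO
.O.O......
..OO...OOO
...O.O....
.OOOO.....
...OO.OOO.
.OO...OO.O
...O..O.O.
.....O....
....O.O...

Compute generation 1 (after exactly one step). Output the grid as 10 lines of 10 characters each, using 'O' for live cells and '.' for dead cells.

Answer: ..........
........O.
..OO......
.OO.....O.
..O...OO..
..O.O.OOO.
..O.O.OO..
..O..OO...
....OOOO..
.....O....

Derivation:
Simulating step by step:
Generation 0 (given above): 32 live cells
Generation 1: 26 live cells
(generation 1 grid is the final answer)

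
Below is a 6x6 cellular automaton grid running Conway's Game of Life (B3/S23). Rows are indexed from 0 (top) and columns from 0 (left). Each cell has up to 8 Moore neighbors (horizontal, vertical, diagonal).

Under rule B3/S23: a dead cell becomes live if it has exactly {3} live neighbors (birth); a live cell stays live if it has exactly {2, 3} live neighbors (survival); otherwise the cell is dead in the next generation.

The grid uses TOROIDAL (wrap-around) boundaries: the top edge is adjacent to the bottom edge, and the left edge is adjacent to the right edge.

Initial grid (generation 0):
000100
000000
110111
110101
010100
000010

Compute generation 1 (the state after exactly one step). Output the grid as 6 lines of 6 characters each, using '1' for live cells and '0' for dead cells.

Simulating step by step:
Generation 0 (given above): 13 live cells
Generation 1: 13 live cells
(generation 1 grid is the final answer)

Answer: 000000
101101
010100
000100
010101
001110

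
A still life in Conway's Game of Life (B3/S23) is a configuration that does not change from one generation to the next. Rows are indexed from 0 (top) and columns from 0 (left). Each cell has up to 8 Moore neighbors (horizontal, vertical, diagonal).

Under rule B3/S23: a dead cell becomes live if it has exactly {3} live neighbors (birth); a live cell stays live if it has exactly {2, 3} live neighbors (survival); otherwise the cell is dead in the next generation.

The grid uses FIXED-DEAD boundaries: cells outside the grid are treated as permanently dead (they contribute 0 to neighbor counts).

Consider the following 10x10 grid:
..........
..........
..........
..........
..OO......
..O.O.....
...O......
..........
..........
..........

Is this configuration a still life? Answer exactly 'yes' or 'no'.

Compute generation 1 and compare to generation 0 (given above):
Generation 1:
..........
..........
..........
..........
..OO......
..O.O.....
...O......
..........
..........
..........
The grids are IDENTICAL -> still life.

Answer: yes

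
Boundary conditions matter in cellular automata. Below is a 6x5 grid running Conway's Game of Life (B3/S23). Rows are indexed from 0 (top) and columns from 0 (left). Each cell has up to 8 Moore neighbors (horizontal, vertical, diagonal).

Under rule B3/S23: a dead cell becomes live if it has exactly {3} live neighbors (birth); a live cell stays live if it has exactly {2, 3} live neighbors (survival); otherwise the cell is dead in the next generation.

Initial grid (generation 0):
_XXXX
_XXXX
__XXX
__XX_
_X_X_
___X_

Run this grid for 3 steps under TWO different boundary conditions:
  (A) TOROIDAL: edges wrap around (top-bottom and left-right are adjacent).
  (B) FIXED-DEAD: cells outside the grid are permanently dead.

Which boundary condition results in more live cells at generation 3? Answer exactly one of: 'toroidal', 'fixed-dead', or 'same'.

Under TOROIDAL boundary, generation 3:
__X_X
_____
_____
XX_XX
__X__
____X
Population = 8

Under FIXED-DEAD boundary, generation 3:
_____
_____
_____
_____
__XX_
__XX_
Population = 4

Comparison: toroidal=8, fixed-dead=4 -> toroidal

Answer: toroidal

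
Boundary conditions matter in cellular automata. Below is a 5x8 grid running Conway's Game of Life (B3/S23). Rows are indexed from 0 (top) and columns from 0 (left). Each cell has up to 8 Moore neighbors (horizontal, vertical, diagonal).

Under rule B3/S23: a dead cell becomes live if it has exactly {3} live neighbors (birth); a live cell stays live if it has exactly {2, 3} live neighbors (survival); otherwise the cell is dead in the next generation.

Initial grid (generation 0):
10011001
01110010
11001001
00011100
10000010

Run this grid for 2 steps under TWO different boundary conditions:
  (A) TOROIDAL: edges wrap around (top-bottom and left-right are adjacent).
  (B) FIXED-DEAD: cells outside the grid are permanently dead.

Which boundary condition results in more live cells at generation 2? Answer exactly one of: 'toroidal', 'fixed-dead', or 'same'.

Answer: fixed-dead

Derivation:
Under TOROIDAL boundary, generation 2:
00001000
01000000
11100000
01101000
11100000
Population = 11

Under FIXED-DEAD boundary, generation 2:
00001110
11101111
11100000
11110010
00010010
Population = 20

Comparison: toroidal=11, fixed-dead=20 -> fixed-dead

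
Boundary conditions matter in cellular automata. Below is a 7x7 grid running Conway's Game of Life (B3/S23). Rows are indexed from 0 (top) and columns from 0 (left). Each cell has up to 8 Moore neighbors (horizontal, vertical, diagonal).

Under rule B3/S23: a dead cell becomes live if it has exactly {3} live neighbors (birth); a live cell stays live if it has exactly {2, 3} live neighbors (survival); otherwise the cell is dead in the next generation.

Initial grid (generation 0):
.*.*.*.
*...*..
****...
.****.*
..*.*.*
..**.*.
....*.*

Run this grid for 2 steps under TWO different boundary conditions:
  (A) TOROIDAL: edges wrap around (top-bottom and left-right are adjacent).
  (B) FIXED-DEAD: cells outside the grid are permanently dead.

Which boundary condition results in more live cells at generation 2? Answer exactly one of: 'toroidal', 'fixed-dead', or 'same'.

Under TOROIDAL boundary, generation 2:
....*..
....*..
....*..
.......
*.....*
.....**
.......
Population = 7

Under FIXED-DEAD boundary, generation 2:
.......
....**.
**..**.
.....*.
.....*.
...**.*
...***.
Population = 14

Comparison: toroidal=7, fixed-dead=14 -> fixed-dead

Answer: fixed-dead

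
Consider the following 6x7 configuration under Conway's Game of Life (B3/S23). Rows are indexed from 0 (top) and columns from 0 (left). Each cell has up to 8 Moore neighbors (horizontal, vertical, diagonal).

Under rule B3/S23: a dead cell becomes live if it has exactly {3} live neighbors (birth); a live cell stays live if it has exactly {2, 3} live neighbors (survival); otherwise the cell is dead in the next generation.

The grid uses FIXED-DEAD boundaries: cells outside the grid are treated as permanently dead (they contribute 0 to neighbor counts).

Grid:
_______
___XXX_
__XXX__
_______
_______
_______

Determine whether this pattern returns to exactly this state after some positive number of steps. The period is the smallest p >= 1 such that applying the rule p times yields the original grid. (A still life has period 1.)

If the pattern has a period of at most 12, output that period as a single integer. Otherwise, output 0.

Answer: 2

Derivation:
Simulating and comparing each generation to the original:
Gen 0 (original, given above): 6 live cells
Gen 1: 6 live cells, differs from original
Gen 2: 6 live cells, MATCHES original -> period = 2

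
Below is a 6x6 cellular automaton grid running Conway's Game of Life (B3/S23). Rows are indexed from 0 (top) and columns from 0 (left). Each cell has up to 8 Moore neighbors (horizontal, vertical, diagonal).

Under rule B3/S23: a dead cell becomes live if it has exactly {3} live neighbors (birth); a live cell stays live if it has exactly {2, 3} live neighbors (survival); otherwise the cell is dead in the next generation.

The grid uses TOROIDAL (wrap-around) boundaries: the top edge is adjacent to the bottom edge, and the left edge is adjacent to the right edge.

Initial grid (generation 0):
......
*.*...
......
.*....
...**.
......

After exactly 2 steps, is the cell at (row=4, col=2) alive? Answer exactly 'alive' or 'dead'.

Answer: dead

Derivation:
Simulating step by step:
Generation 0 (given above): 5 live cells
Generation 1: 1 live cells
......
......
.*....
......
......
......
Generation 2: 0 live cells
......
......
......
......
......
......

Cell (4,2) at generation 2: 0 -> dead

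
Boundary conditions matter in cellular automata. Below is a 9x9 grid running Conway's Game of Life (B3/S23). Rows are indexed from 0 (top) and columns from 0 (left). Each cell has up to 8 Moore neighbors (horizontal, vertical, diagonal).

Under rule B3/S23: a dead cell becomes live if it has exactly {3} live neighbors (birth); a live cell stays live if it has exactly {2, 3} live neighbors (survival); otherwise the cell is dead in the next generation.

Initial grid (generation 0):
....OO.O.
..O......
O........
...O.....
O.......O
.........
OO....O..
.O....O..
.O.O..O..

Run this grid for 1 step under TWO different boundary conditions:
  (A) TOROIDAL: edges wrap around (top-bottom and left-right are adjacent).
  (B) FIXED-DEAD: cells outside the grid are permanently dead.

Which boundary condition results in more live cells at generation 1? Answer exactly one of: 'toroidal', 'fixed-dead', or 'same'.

Answer: toroidal

Derivation:
Under TOROIDAL boundary, generation 1:
..OOOOO..
.........
.........
O.......O
.........
.O......O
OO.......
.O...OOO.
..O.O.OO.
Population = 19

Under FIXED-DEAD boundary, generation 1:
.........
.........
.........
.........
.........
OO.......
OO.......
.O...OOO.
..O......
Population = 9

Comparison: toroidal=19, fixed-dead=9 -> toroidal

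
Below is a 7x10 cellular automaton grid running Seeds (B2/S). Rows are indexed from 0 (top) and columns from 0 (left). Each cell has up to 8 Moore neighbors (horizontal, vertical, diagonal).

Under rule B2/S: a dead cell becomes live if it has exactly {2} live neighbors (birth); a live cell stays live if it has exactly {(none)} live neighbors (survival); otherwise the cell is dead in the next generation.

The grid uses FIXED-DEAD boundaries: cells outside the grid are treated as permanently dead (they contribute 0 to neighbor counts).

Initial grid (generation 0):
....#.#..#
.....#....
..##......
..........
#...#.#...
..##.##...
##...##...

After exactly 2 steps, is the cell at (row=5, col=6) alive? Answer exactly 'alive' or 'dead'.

Answer: alive

Derivation:
Simulating step by step:
Generation 0 (given above): 17 live cells
Generation 1: 12 live cells
..........
..#...#...
....#.....
.##.##....
.##....#..
..........
...#...#..
Generation 2: 14 live cells
..........
...#.#....
......#...
#.....#...
#...###...
.#.#..###.
..........

Cell (5,6) at generation 2: 1 -> alive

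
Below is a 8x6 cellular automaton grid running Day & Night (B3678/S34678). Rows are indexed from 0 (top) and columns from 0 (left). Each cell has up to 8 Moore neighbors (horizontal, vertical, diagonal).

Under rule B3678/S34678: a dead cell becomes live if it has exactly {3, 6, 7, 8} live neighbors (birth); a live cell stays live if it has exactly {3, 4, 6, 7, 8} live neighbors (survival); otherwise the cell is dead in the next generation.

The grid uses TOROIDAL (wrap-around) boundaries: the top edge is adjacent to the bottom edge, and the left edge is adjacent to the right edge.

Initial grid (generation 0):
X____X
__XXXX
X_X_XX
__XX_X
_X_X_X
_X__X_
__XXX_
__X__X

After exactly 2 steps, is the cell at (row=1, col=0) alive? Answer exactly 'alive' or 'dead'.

Simulating step by step:
Generation 0 (given above): 23 live cells
Generation 1: 26 live cells
XXX__X
___X_X
X_XXX_
__XXXX
___X__
X___XX
_XXXXX
XX___X
Generation 2: 29 live cells
XXX__X
___X_X
_XXXX_
_XXX_X
X_XXX_
XX___X
XXXX_X
XXX___

Cell (1,0) at generation 2: 0 -> dead

Answer: dead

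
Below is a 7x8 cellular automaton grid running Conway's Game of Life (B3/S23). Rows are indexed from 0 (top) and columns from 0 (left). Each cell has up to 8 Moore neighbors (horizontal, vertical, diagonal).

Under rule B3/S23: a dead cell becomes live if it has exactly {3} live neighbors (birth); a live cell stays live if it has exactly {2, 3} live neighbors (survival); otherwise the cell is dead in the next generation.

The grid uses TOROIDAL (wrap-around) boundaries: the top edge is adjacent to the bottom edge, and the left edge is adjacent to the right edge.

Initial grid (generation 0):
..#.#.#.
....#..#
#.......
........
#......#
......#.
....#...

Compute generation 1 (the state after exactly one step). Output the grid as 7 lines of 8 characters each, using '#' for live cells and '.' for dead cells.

Answer: ....#...
...#.#.#
........
#......#
.......#
.......#
...#....

Derivation:
Simulating step by step:
Generation 0 (given above): 10 live cells
Generation 1: 9 live cells
(generation 1 grid is the final answer)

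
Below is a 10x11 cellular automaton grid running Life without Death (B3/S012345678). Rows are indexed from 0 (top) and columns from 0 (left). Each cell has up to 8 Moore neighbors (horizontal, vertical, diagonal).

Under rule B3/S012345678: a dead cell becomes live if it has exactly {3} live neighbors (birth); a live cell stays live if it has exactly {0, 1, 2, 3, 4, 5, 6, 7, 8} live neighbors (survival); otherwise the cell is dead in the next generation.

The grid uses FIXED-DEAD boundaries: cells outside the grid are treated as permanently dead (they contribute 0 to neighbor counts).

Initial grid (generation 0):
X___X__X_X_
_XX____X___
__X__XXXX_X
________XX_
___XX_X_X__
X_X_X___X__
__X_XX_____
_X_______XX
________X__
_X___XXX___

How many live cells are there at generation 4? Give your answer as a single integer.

Simulating step by step:
Generation 0 (given above): 34 live cells
Generation 1: 49 live cells
XX__X__XXX_
_XXX_X_X_X_
_XX__XXXX_X
___XX___XX_
___XXXX_X__
XXX_X__XX__
__X_XX___X_
_X_______XX
______XXXX_
_X___XXX___
Generation 2: 61 live cells
XX_XX_XXXX_
_XXX_X_X_XX
_XX__XXXX_X
___XX___XX_
_X_XXXX_X__
XXX_X__XXX_
X_X_XX___XX
_X___XXX_XX
_____XXXXXX
_X___XXX___
Generation 3: 68 live cells
XX_XXXXXXXX
_XXX_X_X_XX
_XX__XXXX_X
_X_XX___XX_
XX_XXXX_X__
XXX_X__XXXX
X_X_XX___XX
_X___XXX_XX
____XXXXXXX
_X___XXX_X_
Generation 4: 73 live cells
XX_XXXXXXXX
_XXX_X_X_XX
XXX__XXXX_X
_X_XX___XX_
XX_XXXX_X_X
XXX_X__XXXX
X_X_XX___XX
_X_X_XXX_XX
____XXXXXXX
_X__XXXX_XX
Population at generation 4: 73

Answer: 73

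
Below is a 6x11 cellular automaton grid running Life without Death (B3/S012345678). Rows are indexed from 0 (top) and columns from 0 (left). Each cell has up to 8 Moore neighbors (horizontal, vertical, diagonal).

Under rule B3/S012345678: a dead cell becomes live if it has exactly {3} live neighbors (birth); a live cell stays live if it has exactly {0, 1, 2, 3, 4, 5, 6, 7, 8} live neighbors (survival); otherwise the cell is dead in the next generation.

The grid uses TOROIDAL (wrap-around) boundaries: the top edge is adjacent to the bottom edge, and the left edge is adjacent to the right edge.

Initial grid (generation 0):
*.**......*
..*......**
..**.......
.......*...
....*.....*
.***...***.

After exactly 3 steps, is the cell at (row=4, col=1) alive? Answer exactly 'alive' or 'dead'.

Simulating step by step:
Generation 0 (given above): 18 live cells
Generation 1: 25 live cells
*.**......*
*.*......**
..**.......
...*...*...
..***..*.**
.****..***.
Generation 2: 31 live cells
*.***.....*
*.*......**
.***......*
...*...**..
.****.**.**
.****..***.
Generation 3: 38 live cells
*.***.....*
*.*.*....**
.***....*.*
...*..***.*
********.**
.****.****.

Cell (4,1) at generation 3: 1 -> alive

Answer: alive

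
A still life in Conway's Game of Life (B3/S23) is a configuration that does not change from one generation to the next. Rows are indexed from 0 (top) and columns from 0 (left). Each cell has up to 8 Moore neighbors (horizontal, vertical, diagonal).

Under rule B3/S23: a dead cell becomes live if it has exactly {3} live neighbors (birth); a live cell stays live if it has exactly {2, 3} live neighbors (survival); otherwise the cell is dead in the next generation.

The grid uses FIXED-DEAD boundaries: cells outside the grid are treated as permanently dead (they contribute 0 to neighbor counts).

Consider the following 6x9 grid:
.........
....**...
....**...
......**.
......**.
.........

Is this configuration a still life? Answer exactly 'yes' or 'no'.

Answer: no

Derivation:
Compute generation 1 and compare to generation 0 (given above):
Generation 1:
.........
....**...
....*....
.......*.
......**.
.........
Cell (2,5) differs: gen0=1 vs gen1=0 -> NOT a still life.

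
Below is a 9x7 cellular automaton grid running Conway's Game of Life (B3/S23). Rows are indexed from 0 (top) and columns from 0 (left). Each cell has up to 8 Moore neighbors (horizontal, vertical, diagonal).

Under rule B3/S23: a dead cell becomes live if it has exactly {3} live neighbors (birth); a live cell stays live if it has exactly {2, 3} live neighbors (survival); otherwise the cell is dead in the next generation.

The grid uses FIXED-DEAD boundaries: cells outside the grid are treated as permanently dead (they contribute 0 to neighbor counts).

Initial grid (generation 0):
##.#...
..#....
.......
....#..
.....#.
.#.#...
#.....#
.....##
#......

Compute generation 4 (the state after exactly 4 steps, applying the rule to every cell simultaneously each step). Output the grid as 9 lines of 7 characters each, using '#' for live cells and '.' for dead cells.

Simulating step by step:
Generation 0 (given above): 13 live cells
Generation 1: 9 live cells
.##....
.##....
.......
.......
....#..
.......
.....##
.....##
.......
Generation 2: 9 live cells
.##....
.##....
.......
.......
.......
.....#.
.....##
.....##
.......
Generation 3: 9 live cells
.##....
.##....
.......
.......
.......
.....##
....#..
.....##
.......
Generation 4: 7 live cells
(generation 4 grid is the final answer)

Answer: .##....
.##....
.......
.......
.......
.....#.
....#..
.....#.
.......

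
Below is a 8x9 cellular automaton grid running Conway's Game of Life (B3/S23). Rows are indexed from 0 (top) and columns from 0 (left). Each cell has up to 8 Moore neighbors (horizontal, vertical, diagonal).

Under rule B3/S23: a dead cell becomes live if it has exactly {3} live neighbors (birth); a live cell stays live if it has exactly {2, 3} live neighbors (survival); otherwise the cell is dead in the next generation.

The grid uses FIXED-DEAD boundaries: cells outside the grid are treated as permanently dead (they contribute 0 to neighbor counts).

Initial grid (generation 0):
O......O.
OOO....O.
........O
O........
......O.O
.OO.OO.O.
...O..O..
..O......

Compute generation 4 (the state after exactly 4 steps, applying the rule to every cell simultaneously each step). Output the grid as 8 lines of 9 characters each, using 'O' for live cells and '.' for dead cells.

Simulating step by step:
Generation 0 (given above): 18 live cells
Generation 1: 21 live cells
O........
OO.....OO
O........
.......O.
.O...OOO.
..OOOO.O.
.O.OOOO..
.........
Generation 2: 19 live cells
OO.......
OO.......
OO.....OO
.......O.
..OO.O.OO
.O.....O.
......O..
....OO...
Generation 3: 18 live cells
OO.......
..O......
OO.....OO
.OO......
..O....OO
..O....OO
.....OO..
.....O...
Generation 4: 15 live cells
(generation 4 grid is the final answer)

Answer: .O.......
..O......
O........
O.O......
..OO...OO
........O
.....OOO.
.....OO..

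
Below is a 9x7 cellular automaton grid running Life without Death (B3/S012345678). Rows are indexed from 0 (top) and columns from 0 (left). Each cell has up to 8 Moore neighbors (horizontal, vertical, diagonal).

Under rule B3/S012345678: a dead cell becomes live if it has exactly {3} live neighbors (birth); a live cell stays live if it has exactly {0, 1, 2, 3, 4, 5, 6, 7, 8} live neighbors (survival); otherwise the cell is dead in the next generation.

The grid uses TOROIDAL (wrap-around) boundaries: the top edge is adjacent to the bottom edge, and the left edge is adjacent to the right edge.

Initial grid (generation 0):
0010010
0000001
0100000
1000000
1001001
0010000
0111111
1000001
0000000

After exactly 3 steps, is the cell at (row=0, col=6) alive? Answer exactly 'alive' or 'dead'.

Simulating step by step:
Generation 0 (given above): 17 live cells
Generation 1: 26 live cells
0010010
0000001
1100000
1100001
1101001
0010000
0111111
1111101
0000001
Generation 2: 30 live cells
0010011
1100001
1100000
1100001
1101001
0010000
0111111
1111101
0000101
Generation 3: 34 live cells
0110011
1110011
1110000
1100001
1101001
0010000
0111111
1111101
0000101

Cell (0,6) at generation 3: 1 -> alive

Answer: alive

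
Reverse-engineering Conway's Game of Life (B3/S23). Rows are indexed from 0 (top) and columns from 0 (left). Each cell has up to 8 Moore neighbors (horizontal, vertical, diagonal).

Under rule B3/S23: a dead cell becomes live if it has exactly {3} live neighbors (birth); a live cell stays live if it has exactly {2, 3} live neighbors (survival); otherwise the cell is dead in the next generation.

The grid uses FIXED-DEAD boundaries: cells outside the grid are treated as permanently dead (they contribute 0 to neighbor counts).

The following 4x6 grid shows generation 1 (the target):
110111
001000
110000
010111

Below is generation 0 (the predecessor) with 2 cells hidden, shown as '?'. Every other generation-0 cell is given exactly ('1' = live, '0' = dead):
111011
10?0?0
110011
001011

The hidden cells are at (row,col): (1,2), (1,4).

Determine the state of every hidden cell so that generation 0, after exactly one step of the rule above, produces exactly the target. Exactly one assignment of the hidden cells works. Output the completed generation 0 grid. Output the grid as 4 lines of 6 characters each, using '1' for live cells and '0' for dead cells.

Answer: 111011
100010
110011
001011

Derivation:
Hidden generation-0 cells (in order): (1,2), (1,4).
A hidden cell only influences target cells in its own 3x3 neighborhood. Try each of the 2^2 = 4 assignments, step the completed generation 0 forward once under B3/S23, and compare with the target:
  (1,2)=0 (1,4)=0 -> step gives (0,3)='0' but target has '1' -> reject
  (1,2)=0 (1,4)=1 -> step reproduces the target at every cell -> ACCEPT
  (1,2)=1 (1,4)=0 -> step gives (0,1)='0' but target has '1' -> reject
  (1,2)=1 (1,4)=1 -> step gives (0,1)='0' but target has '1' -> reject
Unique solution: (1,2)=dead, (1,4)=live.
Check: live-neighbor counts of every cell in the completed generation 0:
231322
463445
232444
231333
Applying B3/S23 to generation 0 with these counts gives:
110111
001000
110000
010111
which matches the target exactly.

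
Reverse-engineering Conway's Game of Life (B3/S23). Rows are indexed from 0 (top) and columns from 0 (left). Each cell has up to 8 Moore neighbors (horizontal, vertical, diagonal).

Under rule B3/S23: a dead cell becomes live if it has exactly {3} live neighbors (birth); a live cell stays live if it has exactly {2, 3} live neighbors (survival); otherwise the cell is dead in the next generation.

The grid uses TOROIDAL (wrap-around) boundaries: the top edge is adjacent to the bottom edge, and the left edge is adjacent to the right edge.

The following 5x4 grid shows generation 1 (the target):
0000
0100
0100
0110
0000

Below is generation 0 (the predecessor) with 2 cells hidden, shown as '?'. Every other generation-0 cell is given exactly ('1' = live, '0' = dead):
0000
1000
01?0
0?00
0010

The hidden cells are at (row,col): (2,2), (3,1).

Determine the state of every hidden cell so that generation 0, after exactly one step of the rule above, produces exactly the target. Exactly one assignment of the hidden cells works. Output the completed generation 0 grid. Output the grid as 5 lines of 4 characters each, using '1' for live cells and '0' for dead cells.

Answer: 0000
1000
0110
0000
0010

Derivation:
Hidden generation-0 cells (in order): (2,2), (3,1).
A hidden cell only influences target cells in its own 3x3 neighborhood. Try each of the 2^2 = 4 assignments, step the completed generation 0 forward once under B3/S23, and compare with the target:
  (2,2)=0 (3,1)=0 -> step gives (1,1)='0' but target has '1' -> reject
  (2,2)=0 (3,1)=1 -> step gives (1,1)='0' but target has '1' -> reject
  (2,2)=1 (3,1)=0 -> step reproduces the target at every cell -> ACCEPT
  (2,2)=1 (3,1)=1 -> step gives (2,0)='1' but target has '0' -> reject
Unique solution: (2,2)=live, (3,1)=dead.
Check: live-neighbor counts of every cell in the completed generation 0:
1212
1322
2212
1332
0101
Applying B3/S23 to generation 0 with these counts gives:
0000
0100
0100
0110
0000
which matches the target exactly.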